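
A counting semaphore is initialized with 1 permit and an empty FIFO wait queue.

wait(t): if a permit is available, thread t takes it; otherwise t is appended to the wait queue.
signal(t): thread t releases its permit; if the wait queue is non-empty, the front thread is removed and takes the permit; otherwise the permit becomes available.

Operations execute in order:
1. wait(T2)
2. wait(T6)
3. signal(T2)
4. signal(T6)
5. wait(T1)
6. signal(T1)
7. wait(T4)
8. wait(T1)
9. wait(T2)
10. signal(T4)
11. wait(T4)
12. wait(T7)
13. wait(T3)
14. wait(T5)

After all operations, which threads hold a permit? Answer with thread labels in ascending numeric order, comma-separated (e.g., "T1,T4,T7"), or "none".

Step 1: wait(T2) -> count=0 queue=[] holders={T2}
Step 2: wait(T6) -> count=0 queue=[T6] holders={T2}
Step 3: signal(T2) -> count=0 queue=[] holders={T6}
Step 4: signal(T6) -> count=1 queue=[] holders={none}
Step 5: wait(T1) -> count=0 queue=[] holders={T1}
Step 6: signal(T1) -> count=1 queue=[] holders={none}
Step 7: wait(T4) -> count=0 queue=[] holders={T4}
Step 8: wait(T1) -> count=0 queue=[T1] holders={T4}
Step 9: wait(T2) -> count=0 queue=[T1,T2] holders={T4}
Step 10: signal(T4) -> count=0 queue=[T2] holders={T1}
Step 11: wait(T4) -> count=0 queue=[T2,T4] holders={T1}
Step 12: wait(T7) -> count=0 queue=[T2,T4,T7] holders={T1}
Step 13: wait(T3) -> count=0 queue=[T2,T4,T7,T3] holders={T1}
Step 14: wait(T5) -> count=0 queue=[T2,T4,T7,T3,T5] holders={T1}
Final holders: T1

Answer: T1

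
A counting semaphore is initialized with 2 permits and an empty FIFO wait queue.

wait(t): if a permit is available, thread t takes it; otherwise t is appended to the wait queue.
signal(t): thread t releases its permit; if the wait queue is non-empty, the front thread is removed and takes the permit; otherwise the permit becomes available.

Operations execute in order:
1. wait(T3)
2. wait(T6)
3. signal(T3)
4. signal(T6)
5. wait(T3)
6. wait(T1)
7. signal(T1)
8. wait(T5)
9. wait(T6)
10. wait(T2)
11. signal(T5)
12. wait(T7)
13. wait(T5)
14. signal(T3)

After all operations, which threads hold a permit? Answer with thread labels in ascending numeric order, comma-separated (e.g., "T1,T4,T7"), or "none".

Step 1: wait(T3) -> count=1 queue=[] holders={T3}
Step 2: wait(T6) -> count=0 queue=[] holders={T3,T6}
Step 3: signal(T3) -> count=1 queue=[] holders={T6}
Step 4: signal(T6) -> count=2 queue=[] holders={none}
Step 5: wait(T3) -> count=1 queue=[] holders={T3}
Step 6: wait(T1) -> count=0 queue=[] holders={T1,T3}
Step 7: signal(T1) -> count=1 queue=[] holders={T3}
Step 8: wait(T5) -> count=0 queue=[] holders={T3,T5}
Step 9: wait(T6) -> count=0 queue=[T6] holders={T3,T5}
Step 10: wait(T2) -> count=0 queue=[T6,T2] holders={T3,T5}
Step 11: signal(T5) -> count=0 queue=[T2] holders={T3,T6}
Step 12: wait(T7) -> count=0 queue=[T2,T7] holders={T3,T6}
Step 13: wait(T5) -> count=0 queue=[T2,T7,T5] holders={T3,T6}
Step 14: signal(T3) -> count=0 queue=[T7,T5] holders={T2,T6}
Final holders: T2,T6

Answer: T2,T6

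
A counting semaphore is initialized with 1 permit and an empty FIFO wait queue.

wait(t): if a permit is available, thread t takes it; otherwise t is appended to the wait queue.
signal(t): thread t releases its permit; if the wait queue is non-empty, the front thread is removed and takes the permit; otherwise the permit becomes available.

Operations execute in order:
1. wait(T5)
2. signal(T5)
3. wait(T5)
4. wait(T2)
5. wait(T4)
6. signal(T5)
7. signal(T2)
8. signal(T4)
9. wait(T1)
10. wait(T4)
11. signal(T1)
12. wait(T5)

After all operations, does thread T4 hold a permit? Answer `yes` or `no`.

Answer: yes

Derivation:
Step 1: wait(T5) -> count=0 queue=[] holders={T5}
Step 2: signal(T5) -> count=1 queue=[] holders={none}
Step 3: wait(T5) -> count=0 queue=[] holders={T5}
Step 4: wait(T2) -> count=0 queue=[T2] holders={T5}
Step 5: wait(T4) -> count=0 queue=[T2,T4] holders={T5}
Step 6: signal(T5) -> count=0 queue=[T4] holders={T2}
Step 7: signal(T2) -> count=0 queue=[] holders={T4}
Step 8: signal(T4) -> count=1 queue=[] holders={none}
Step 9: wait(T1) -> count=0 queue=[] holders={T1}
Step 10: wait(T4) -> count=0 queue=[T4] holders={T1}
Step 11: signal(T1) -> count=0 queue=[] holders={T4}
Step 12: wait(T5) -> count=0 queue=[T5] holders={T4}
Final holders: {T4} -> T4 in holders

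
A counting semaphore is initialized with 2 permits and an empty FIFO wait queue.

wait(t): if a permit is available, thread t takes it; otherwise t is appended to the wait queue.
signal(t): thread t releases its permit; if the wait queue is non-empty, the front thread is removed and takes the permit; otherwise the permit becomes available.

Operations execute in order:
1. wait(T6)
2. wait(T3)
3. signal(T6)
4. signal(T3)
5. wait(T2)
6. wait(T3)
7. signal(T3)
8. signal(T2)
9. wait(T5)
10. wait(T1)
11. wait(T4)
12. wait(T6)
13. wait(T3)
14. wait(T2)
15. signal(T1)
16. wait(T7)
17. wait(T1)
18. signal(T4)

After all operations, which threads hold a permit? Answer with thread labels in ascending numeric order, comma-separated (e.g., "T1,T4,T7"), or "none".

Answer: T5,T6

Derivation:
Step 1: wait(T6) -> count=1 queue=[] holders={T6}
Step 2: wait(T3) -> count=0 queue=[] holders={T3,T6}
Step 3: signal(T6) -> count=1 queue=[] holders={T3}
Step 4: signal(T3) -> count=2 queue=[] holders={none}
Step 5: wait(T2) -> count=1 queue=[] holders={T2}
Step 6: wait(T3) -> count=0 queue=[] holders={T2,T3}
Step 7: signal(T3) -> count=1 queue=[] holders={T2}
Step 8: signal(T2) -> count=2 queue=[] holders={none}
Step 9: wait(T5) -> count=1 queue=[] holders={T5}
Step 10: wait(T1) -> count=0 queue=[] holders={T1,T5}
Step 11: wait(T4) -> count=0 queue=[T4] holders={T1,T5}
Step 12: wait(T6) -> count=0 queue=[T4,T6] holders={T1,T5}
Step 13: wait(T3) -> count=0 queue=[T4,T6,T3] holders={T1,T5}
Step 14: wait(T2) -> count=0 queue=[T4,T6,T3,T2] holders={T1,T5}
Step 15: signal(T1) -> count=0 queue=[T6,T3,T2] holders={T4,T5}
Step 16: wait(T7) -> count=0 queue=[T6,T3,T2,T7] holders={T4,T5}
Step 17: wait(T1) -> count=0 queue=[T6,T3,T2,T7,T1] holders={T4,T5}
Step 18: signal(T4) -> count=0 queue=[T3,T2,T7,T1] holders={T5,T6}
Final holders: T5,T6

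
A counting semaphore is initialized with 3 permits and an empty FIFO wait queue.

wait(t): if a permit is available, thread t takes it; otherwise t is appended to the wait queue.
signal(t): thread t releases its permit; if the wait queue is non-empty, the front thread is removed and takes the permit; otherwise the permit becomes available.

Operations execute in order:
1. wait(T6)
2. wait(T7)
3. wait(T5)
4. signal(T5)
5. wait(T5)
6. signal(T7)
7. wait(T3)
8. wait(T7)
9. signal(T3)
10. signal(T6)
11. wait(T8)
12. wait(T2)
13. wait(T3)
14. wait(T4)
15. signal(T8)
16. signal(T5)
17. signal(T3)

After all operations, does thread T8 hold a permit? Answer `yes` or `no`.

Step 1: wait(T6) -> count=2 queue=[] holders={T6}
Step 2: wait(T7) -> count=1 queue=[] holders={T6,T7}
Step 3: wait(T5) -> count=0 queue=[] holders={T5,T6,T7}
Step 4: signal(T5) -> count=1 queue=[] holders={T6,T7}
Step 5: wait(T5) -> count=0 queue=[] holders={T5,T6,T7}
Step 6: signal(T7) -> count=1 queue=[] holders={T5,T6}
Step 7: wait(T3) -> count=0 queue=[] holders={T3,T5,T6}
Step 8: wait(T7) -> count=0 queue=[T7] holders={T3,T5,T6}
Step 9: signal(T3) -> count=0 queue=[] holders={T5,T6,T7}
Step 10: signal(T6) -> count=1 queue=[] holders={T5,T7}
Step 11: wait(T8) -> count=0 queue=[] holders={T5,T7,T8}
Step 12: wait(T2) -> count=0 queue=[T2] holders={T5,T7,T8}
Step 13: wait(T3) -> count=0 queue=[T2,T3] holders={T5,T7,T8}
Step 14: wait(T4) -> count=0 queue=[T2,T3,T4] holders={T5,T7,T8}
Step 15: signal(T8) -> count=0 queue=[T3,T4] holders={T2,T5,T7}
Step 16: signal(T5) -> count=0 queue=[T4] holders={T2,T3,T7}
Step 17: signal(T3) -> count=0 queue=[] holders={T2,T4,T7}
Final holders: {T2,T4,T7} -> T8 not in holders

Answer: no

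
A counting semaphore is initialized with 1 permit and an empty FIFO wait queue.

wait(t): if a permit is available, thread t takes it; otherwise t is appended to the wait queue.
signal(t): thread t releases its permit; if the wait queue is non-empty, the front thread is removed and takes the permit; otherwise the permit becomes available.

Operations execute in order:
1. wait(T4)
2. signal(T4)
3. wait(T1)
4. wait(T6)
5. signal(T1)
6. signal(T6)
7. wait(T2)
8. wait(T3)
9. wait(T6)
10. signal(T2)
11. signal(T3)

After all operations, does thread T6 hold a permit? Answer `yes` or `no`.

Step 1: wait(T4) -> count=0 queue=[] holders={T4}
Step 2: signal(T4) -> count=1 queue=[] holders={none}
Step 3: wait(T1) -> count=0 queue=[] holders={T1}
Step 4: wait(T6) -> count=0 queue=[T6] holders={T1}
Step 5: signal(T1) -> count=0 queue=[] holders={T6}
Step 6: signal(T6) -> count=1 queue=[] holders={none}
Step 7: wait(T2) -> count=0 queue=[] holders={T2}
Step 8: wait(T3) -> count=0 queue=[T3] holders={T2}
Step 9: wait(T6) -> count=0 queue=[T3,T6] holders={T2}
Step 10: signal(T2) -> count=0 queue=[T6] holders={T3}
Step 11: signal(T3) -> count=0 queue=[] holders={T6}
Final holders: {T6} -> T6 in holders

Answer: yes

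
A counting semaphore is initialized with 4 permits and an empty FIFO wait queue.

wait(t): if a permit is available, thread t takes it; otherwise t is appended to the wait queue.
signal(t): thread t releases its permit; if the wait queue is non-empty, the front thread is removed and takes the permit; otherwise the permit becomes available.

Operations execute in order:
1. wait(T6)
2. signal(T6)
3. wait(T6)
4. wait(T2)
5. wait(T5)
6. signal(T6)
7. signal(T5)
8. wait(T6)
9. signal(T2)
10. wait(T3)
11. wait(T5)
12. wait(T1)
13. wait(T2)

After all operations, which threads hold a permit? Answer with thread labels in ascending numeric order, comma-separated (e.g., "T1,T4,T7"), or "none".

Answer: T1,T3,T5,T6

Derivation:
Step 1: wait(T6) -> count=3 queue=[] holders={T6}
Step 2: signal(T6) -> count=4 queue=[] holders={none}
Step 3: wait(T6) -> count=3 queue=[] holders={T6}
Step 4: wait(T2) -> count=2 queue=[] holders={T2,T6}
Step 5: wait(T5) -> count=1 queue=[] holders={T2,T5,T6}
Step 6: signal(T6) -> count=2 queue=[] holders={T2,T5}
Step 7: signal(T5) -> count=3 queue=[] holders={T2}
Step 8: wait(T6) -> count=2 queue=[] holders={T2,T6}
Step 9: signal(T2) -> count=3 queue=[] holders={T6}
Step 10: wait(T3) -> count=2 queue=[] holders={T3,T6}
Step 11: wait(T5) -> count=1 queue=[] holders={T3,T5,T6}
Step 12: wait(T1) -> count=0 queue=[] holders={T1,T3,T5,T6}
Step 13: wait(T2) -> count=0 queue=[T2] holders={T1,T3,T5,T6}
Final holders: T1,T3,T5,T6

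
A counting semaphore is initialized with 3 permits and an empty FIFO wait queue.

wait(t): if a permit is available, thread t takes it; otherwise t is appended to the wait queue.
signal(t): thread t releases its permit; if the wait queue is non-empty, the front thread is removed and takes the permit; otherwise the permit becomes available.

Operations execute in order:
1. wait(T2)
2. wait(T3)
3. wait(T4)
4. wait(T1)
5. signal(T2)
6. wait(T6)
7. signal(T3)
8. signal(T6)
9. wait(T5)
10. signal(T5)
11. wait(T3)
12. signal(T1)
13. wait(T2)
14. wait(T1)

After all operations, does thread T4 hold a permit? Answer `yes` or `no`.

Answer: yes

Derivation:
Step 1: wait(T2) -> count=2 queue=[] holders={T2}
Step 2: wait(T3) -> count=1 queue=[] holders={T2,T3}
Step 3: wait(T4) -> count=0 queue=[] holders={T2,T3,T4}
Step 4: wait(T1) -> count=0 queue=[T1] holders={T2,T3,T4}
Step 5: signal(T2) -> count=0 queue=[] holders={T1,T3,T4}
Step 6: wait(T6) -> count=0 queue=[T6] holders={T1,T3,T4}
Step 7: signal(T3) -> count=0 queue=[] holders={T1,T4,T6}
Step 8: signal(T6) -> count=1 queue=[] holders={T1,T4}
Step 9: wait(T5) -> count=0 queue=[] holders={T1,T4,T5}
Step 10: signal(T5) -> count=1 queue=[] holders={T1,T4}
Step 11: wait(T3) -> count=0 queue=[] holders={T1,T3,T4}
Step 12: signal(T1) -> count=1 queue=[] holders={T3,T4}
Step 13: wait(T2) -> count=0 queue=[] holders={T2,T3,T4}
Step 14: wait(T1) -> count=0 queue=[T1] holders={T2,T3,T4}
Final holders: {T2,T3,T4} -> T4 in holders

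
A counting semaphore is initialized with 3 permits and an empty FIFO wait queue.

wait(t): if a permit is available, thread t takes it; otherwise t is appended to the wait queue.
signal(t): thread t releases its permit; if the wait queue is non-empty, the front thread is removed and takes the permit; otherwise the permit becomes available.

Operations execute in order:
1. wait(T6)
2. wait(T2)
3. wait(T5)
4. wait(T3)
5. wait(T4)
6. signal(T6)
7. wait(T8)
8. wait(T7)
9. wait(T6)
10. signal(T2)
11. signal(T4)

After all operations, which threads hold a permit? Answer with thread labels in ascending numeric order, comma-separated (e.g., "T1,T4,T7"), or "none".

Answer: T3,T5,T8

Derivation:
Step 1: wait(T6) -> count=2 queue=[] holders={T6}
Step 2: wait(T2) -> count=1 queue=[] holders={T2,T6}
Step 3: wait(T5) -> count=0 queue=[] holders={T2,T5,T6}
Step 4: wait(T3) -> count=0 queue=[T3] holders={T2,T5,T6}
Step 5: wait(T4) -> count=0 queue=[T3,T4] holders={T2,T5,T6}
Step 6: signal(T6) -> count=0 queue=[T4] holders={T2,T3,T5}
Step 7: wait(T8) -> count=0 queue=[T4,T8] holders={T2,T3,T5}
Step 8: wait(T7) -> count=0 queue=[T4,T8,T7] holders={T2,T3,T5}
Step 9: wait(T6) -> count=0 queue=[T4,T8,T7,T6] holders={T2,T3,T5}
Step 10: signal(T2) -> count=0 queue=[T8,T7,T6] holders={T3,T4,T5}
Step 11: signal(T4) -> count=0 queue=[T7,T6] holders={T3,T5,T8}
Final holders: T3,T5,T8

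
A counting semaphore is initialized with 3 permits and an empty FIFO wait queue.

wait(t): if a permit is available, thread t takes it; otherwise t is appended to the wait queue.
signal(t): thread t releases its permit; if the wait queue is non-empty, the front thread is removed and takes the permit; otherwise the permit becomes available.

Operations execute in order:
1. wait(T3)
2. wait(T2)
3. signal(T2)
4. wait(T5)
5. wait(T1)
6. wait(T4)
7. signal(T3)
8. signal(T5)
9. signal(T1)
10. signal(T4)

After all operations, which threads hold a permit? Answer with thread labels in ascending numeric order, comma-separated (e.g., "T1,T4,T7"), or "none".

Step 1: wait(T3) -> count=2 queue=[] holders={T3}
Step 2: wait(T2) -> count=1 queue=[] holders={T2,T3}
Step 3: signal(T2) -> count=2 queue=[] holders={T3}
Step 4: wait(T5) -> count=1 queue=[] holders={T3,T5}
Step 5: wait(T1) -> count=0 queue=[] holders={T1,T3,T5}
Step 6: wait(T4) -> count=0 queue=[T4] holders={T1,T3,T5}
Step 7: signal(T3) -> count=0 queue=[] holders={T1,T4,T5}
Step 8: signal(T5) -> count=1 queue=[] holders={T1,T4}
Step 9: signal(T1) -> count=2 queue=[] holders={T4}
Step 10: signal(T4) -> count=3 queue=[] holders={none}
Final holders: none

Answer: none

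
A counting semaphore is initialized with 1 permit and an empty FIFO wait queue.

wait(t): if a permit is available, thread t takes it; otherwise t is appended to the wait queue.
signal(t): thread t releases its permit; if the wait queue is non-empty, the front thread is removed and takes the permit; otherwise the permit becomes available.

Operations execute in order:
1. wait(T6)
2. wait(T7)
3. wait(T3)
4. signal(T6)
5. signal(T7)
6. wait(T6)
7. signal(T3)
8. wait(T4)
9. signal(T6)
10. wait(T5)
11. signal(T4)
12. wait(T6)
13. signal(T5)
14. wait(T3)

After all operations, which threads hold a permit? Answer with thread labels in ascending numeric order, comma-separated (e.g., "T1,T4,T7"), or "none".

Answer: T6

Derivation:
Step 1: wait(T6) -> count=0 queue=[] holders={T6}
Step 2: wait(T7) -> count=0 queue=[T7] holders={T6}
Step 3: wait(T3) -> count=0 queue=[T7,T3] holders={T6}
Step 4: signal(T6) -> count=0 queue=[T3] holders={T7}
Step 5: signal(T7) -> count=0 queue=[] holders={T3}
Step 6: wait(T6) -> count=0 queue=[T6] holders={T3}
Step 7: signal(T3) -> count=0 queue=[] holders={T6}
Step 8: wait(T4) -> count=0 queue=[T4] holders={T6}
Step 9: signal(T6) -> count=0 queue=[] holders={T4}
Step 10: wait(T5) -> count=0 queue=[T5] holders={T4}
Step 11: signal(T4) -> count=0 queue=[] holders={T5}
Step 12: wait(T6) -> count=0 queue=[T6] holders={T5}
Step 13: signal(T5) -> count=0 queue=[] holders={T6}
Step 14: wait(T3) -> count=0 queue=[T3] holders={T6}
Final holders: T6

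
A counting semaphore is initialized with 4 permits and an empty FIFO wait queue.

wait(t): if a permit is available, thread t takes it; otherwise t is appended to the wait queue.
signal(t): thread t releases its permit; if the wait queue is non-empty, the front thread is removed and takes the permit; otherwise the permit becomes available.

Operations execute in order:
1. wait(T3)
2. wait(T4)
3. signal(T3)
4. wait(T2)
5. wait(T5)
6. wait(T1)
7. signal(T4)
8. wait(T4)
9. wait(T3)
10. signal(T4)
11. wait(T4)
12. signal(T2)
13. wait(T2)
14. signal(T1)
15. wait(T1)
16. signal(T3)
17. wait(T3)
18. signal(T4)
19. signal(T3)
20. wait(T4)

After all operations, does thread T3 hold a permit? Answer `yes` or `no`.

Answer: no

Derivation:
Step 1: wait(T3) -> count=3 queue=[] holders={T3}
Step 2: wait(T4) -> count=2 queue=[] holders={T3,T4}
Step 3: signal(T3) -> count=3 queue=[] holders={T4}
Step 4: wait(T2) -> count=2 queue=[] holders={T2,T4}
Step 5: wait(T5) -> count=1 queue=[] holders={T2,T4,T5}
Step 6: wait(T1) -> count=0 queue=[] holders={T1,T2,T4,T5}
Step 7: signal(T4) -> count=1 queue=[] holders={T1,T2,T5}
Step 8: wait(T4) -> count=0 queue=[] holders={T1,T2,T4,T5}
Step 9: wait(T3) -> count=0 queue=[T3] holders={T1,T2,T4,T5}
Step 10: signal(T4) -> count=0 queue=[] holders={T1,T2,T3,T5}
Step 11: wait(T4) -> count=0 queue=[T4] holders={T1,T2,T3,T5}
Step 12: signal(T2) -> count=0 queue=[] holders={T1,T3,T4,T5}
Step 13: wait(T2) -> count=0 queue=[T2] holders={T1,T3,T4,T5}
Step 14: signal(T1) -> count=0 queue=[] holders={T2,T3,T4,T5}
Step 15: wait(T1) -> count=0 queue=[T1] holders={T2,T3,T4,T5}
Step 16: signal(T3) -> count=0 queue=[] holders={T1,T2,T4,T5}
Step 17: wait(T3) -> count=0 queue=[T3] holders={T1,T2,T4,T5}
Step 18: signal(T4) -> count=0 queue=[] holders={T1,T2,T3,T5}
Step 19: signal(T3) -> count=1 queue=[] holders={T1,T2,T5}
Step 20: wait(T4) -> count=0 queue=[] holders={T1,T2,T4,T5}
Final holders: {T1,T2,T4,T5} -> T3 not in holders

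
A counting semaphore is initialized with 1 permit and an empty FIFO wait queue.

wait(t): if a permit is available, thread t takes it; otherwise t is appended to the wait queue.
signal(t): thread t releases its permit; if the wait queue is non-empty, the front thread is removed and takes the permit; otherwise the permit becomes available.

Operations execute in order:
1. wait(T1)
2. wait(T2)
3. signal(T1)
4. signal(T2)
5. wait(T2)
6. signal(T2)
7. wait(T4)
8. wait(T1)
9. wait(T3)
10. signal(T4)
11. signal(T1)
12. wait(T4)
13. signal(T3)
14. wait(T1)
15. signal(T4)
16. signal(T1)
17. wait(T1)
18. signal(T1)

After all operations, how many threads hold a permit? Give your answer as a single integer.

Step 1: wait(T1) -> count=0 queue=[] holders={T1}
Step 2: wait(T2) -> count=0 queue=[T2] holders={T1}
Step 3: signal(T1) -> count=0 queue=[] holders={T2}
Step 4: signal(T2) -> count=1 queue=[] holders={none}
Step 5: wait(T2) -> count=0 queue=[] holders={T2}
Step 6: signal(T2) -> count=1 queue=[] holders={none}
Step 7: wait(T4) -> count=0 queue=[] holders={T4}
Step 8: wait(T1) -> count=0 queue=[T1] holders={T4}
Step 9: wait(T3) -> count=0 queue=[T1,T3] holders={T4}
Step 10: signal(T4) -> count=0 queue=[T3] holders={T1}
Step 11: signal(T1) -> count=0 queue=[] holders={T3}
Step 12: wait(T4) -> count=0 queue=[T4] holders={T3}
Step 13: signal(T3) -> count=0 queue=[] holders={T4}
Step 14: wait(T1) -> count=0 queue=[T1] holders={T4}
Step 15: signal(T4) -> count=0 queue=[] holders={T1}
Step 16: signal(T1) -> count=1 queue=[] holders={none}
Step 17: wait(T1) -> count=0 queue=[] holders={T1}
Step 18: signal(T1) -> count=1 queue=[] holders={none}
Final holders: {none} -> 0 thread(s)

Answer: 0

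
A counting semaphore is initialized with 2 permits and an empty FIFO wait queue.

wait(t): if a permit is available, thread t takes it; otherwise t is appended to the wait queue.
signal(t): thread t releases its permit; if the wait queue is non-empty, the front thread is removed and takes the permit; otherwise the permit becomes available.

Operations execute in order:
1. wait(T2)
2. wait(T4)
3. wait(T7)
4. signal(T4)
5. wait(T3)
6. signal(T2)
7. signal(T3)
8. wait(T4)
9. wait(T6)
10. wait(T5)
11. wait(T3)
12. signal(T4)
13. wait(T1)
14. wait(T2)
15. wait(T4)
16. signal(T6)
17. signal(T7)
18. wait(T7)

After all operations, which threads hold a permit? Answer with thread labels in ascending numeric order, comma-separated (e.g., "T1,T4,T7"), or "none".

Step 1: wait(T2) -> count=1 queue=[] holders={T2}
Step 2: wait(T4) -> count=0 queue=[] holders={T2,T4}
Step 3: wait(T7) -> count=0 queue=[T7] holders={T2,T4}
Step 4: signal(T4) -> count=0 queue=[] holders={T2,T7}
Step 5: wait(T3) -> count=0 queue=[T3] holders={T2,T7}
Step 6: signal(T2) -> count=0 queue=[] holders={T3,T7}
Step 7: signal(T3) -> count=1 queue=[] holders={T7}
Step 8: wait(T4) -> count=0 queue=[] holders={T4,T7}
Step 9: wait(T6) -> count=0 queue=[T6] holders={T4,T7}
Step 10: wait(T5) -> count=0 queue=[T6,T5] holders={T4,T7}
Step 11: wait(T3) -> count=0 queue=[T6,T5,T3] holders={T4,T7}
Step 12: signal(T4) -> count=0 queue=[T5,T3] holders={T6,T7}
Step 13: wait(T1) -> count=0 queue=[T5,T3,T1] holders={T6,T7}
Step 14: wait(T2) -> count=0 queue=[T5,T3,T1,T2] holders={T6,T7}
Step 15: wait(T4) -> count=0 queue=[T5,T3,T1,T2,T4] holders={T6,T7}
Step 16: signal(T6) -> count=0 queue=[T3,T1,T2,T4] holders={T5,T7}
Step 17: signal(T7) -> count=0 queue=[T1,T2,T4] holders={T3,T5}
Step 18: wait(T7) -> count=0 queue=[T1,T2,T4,T7] holders={T3,T5}
Final holders: T3,T5

Answer: T3,T5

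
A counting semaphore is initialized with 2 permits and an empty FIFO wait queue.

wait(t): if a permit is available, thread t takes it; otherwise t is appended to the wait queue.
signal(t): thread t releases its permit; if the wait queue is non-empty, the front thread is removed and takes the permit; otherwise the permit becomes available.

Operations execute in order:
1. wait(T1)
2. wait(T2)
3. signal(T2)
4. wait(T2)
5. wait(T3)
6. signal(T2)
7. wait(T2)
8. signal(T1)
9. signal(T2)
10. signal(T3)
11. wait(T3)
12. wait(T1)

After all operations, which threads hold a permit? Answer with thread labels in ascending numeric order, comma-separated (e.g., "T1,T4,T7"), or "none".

Answer: T1,T3

Derivation:
Step 1: wait(T1) -> count=1 queue=[] holders={T1}
Step 2: wait(T2) -> count=0 queue=[] holders={T1,T2}
Step 3: signal(T2) -> count=1 queue=[] holders={T1}
Step 4: wait(T2) -> count=0 queue=[] holders={T1,T2}
Step 5: wait(T3) -> count=0 queue=[T3] holders={T1,T2}
Step 6: signal(T2) -> count=0 queue=[] holders={T1,T3}
Step 7: wait(T2) -> count=0 queue=[T2] holders={T1,T3}
Step 8: signal(T1) -> count=0 queue=[] holders={T2,T3}
Step 9: signal(T2) -> count=1 queue=[] holders={T3}
Step 10: signal(T3) -> count=2 queue=[] holders={none}
Step 11: wait(T3) -> count=1 queue=[] holders={T3}
Step 12: wait(T1) -> count=0 queue=[] holders={T1,T3}
Final holders: T1,T3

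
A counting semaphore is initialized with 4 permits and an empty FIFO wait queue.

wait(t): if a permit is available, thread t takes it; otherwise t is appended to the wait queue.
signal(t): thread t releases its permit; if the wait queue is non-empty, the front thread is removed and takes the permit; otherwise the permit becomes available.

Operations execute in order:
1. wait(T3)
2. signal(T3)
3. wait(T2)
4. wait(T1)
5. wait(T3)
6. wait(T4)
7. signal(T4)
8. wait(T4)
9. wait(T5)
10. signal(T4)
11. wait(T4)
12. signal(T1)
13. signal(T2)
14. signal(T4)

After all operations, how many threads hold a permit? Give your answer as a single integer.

Step 1: wait(T3) -> count=3 queue=[] holders={T3}
Step 2: signal(T3) -> count=4 queue=[] holders={none}
Step 3: wait(T2) -> count=3 queue=[] holders={T2}
Step 4: wait(T1) -> count=2 queue=[] holders={T1,T2}
Step 5: wait(T3) -> count=1 queue=[] holders={T1,T2,T3}
Step 6: wait(T4) -> count=0 queue=[] holders={T1,T2,T3,T4}
Step 7: signal(T4) -> count=1 queue=[] holders={T1,T2,T3}
Step 8: wait(T4) -> count=0 queue=[] holders={T1,T2,T3,T4}
Step 9: wait(T5) -> count=0 queue=[T5] holders={T1,T2,T3,T4}
Step 10: signal(T4) -> count=0 queue=[] holders={T1,T2,T3,T5}
Step 11: wait(T4) -> count=0 queue=[T4] holders={T1,T2,T3,T5}
Step 12: signal(T1) -> count=0 queue=[] holders={T2,T3,T4,T5}
Step 13: signal(T2) -> count=1 queue=[] holders={T3,T4,T5}
Step 14: signal(T4) -> count=2 queue=[] holders={T3,T5}
Final holders: {T3,T5} -> 2 thread(s)

Answer: 2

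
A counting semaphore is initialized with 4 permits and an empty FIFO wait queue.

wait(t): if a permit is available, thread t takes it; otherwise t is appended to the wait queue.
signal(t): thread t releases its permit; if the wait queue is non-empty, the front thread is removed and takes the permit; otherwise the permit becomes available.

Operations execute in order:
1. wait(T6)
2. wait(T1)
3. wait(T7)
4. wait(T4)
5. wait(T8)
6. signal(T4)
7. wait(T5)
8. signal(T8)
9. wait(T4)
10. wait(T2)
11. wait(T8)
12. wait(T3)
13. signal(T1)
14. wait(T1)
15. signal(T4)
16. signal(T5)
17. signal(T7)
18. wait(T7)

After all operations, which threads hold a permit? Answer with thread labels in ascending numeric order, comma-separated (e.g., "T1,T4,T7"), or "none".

Step 1: wait(T6) -> count=3 queue=[] holders={T6}
Step 2: wait(T1) -> count=2 queue=[] holders={T1,T6}
Step 3: wait(T7) -> count=1 queue=[] holders={T1,T6,T7}
Step 4: wait(T4) -> count=0 queue=[] holders={T1,T4,T6,T7}
Step 5: wait(T8) -> count=0 queue=[T8] holders={T1,T4,T6,T7}
Step 6: signal(T4) -> count=0 queue=[] holders={T1,T6,T7,T8}
Step 7: wait(T5) -> count=0 queue=[T5] holders={T1,T6,T7,T8}
Step 8: signal(T8) -> count=0 queue=[] holders={T1,T5,T6,T7}
Step 9: wait(T4) -> count=0 queue=[T4] holders={T1,T5,T6,T7}
Step 10: wait(T2) -> count=0 queue=[T4,T2] holders={T1,T5,T6,T7}
Step 11: wait(T8) -> count=0 queue=[T4,T2,T8] holders={T1,T5,T6,T7}
Step 12: wait(T3) -> count=0 queue=[T4,T2,T8,T3] holders={T1,T5,T6,T7}
Step 13: signal(T1) -> count=0 queue=[T2,T8,T3] holders={T4,T5,T6,T7}
Step 14: wait(T1) -> count=0 queue=[T2,T8,T3,T1] holders={T4,T5,T6,T7}
Step 15: signal(T4) -> count=0 queue=[T8,T3,T1] holders={T2,T5,T6,T7}
Step 16: signal(T5) -> count=0 queue=[T3,T1] holders={T2,T6,T7,T8}
Step 17: signal(T7) -> count=0 queue=[T1] holders={T2,T3,T6,T8}
Step 18: wait(T7) -> count=0 queue=[T1,T7] holders={T2,T3,T6,T8}
Final holders: T2,T3,T6,T8

Answer: T2,T3,T6,T8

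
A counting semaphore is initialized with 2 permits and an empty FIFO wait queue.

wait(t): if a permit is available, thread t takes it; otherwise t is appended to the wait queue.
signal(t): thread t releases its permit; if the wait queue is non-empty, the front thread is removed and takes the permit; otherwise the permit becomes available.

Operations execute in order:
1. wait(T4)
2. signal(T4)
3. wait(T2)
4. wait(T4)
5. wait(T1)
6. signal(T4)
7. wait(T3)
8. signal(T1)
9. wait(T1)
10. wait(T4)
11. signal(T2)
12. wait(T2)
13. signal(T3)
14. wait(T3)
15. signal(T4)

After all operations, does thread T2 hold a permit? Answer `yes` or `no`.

Answer: yes

Derivation:
Step 1: wait(T4) -> count=1 queue=[] holders={T4}
Step 2: signal(T4) -> count=2 queue=[] holders={none}
Step 3: wait(T2) -> count=1 queue=[] holders={T2}
Step 4: wait(T4) -> count=0 queue=[] holders={T2,T4}
Step 5: wait(T1) -> count=0 queue=[T1] holders={T2,T4}
Step 6: signal(T4) -> count=0 queue=[] holders={T1,T2}
Step 7: wait(T3) -> count=0 queue=[T3] holders={T1,T2}
Step 8: signal(T1) -> count=0 queue=[] holders={T2,T3}
Step 9: wait(T1) -> count=0 queue=[T1] holders={T2,T3}
Step 10: wait(T4) -> count=0 queue=[T1,T4] holders={T2,T3}
Step 11: signal(T2) -> count=0 queue=[T4] holders={T1,T3}
Step 12: wait(T2) -> count=0 queue=[T4,T2] holders={T1,T3}
Step 13: signal(T3) -> count=0 queue=[T2] holders={T1,T4}
Step 14: wait(T3) -> count=0 queue=[T2,T3] holders={T1,T4}
Step 15: signal(T4) -> count=0 queue=[T3] holders={T1,T2}
Final holders: {T1,T2} -> T2 in holders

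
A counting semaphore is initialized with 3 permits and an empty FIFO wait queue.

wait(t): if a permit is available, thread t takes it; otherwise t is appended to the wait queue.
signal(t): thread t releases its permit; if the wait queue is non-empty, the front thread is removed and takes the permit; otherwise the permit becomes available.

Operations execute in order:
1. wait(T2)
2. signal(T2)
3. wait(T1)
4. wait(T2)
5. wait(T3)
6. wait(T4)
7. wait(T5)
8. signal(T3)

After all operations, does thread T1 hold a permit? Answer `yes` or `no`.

Answer: yes

Derivation:
Step 1: wait(T2) -> count=2 queue=[] holders={T2}
Step 2: signal(T2) -> count=3 queue=[] holders={none}
Step 3: wait(T1) -> count=2 queue=[] holders={T1}
Step 4: wait(T2) -> count=1 queue=[] holders={T1,T2}
Step 5: wait(T3) -> count=0 queue=[] holders={T1,T2,T3}
Step 6: wait(T4) -> count=0 queue=[T4] holders={T1,T2,T3}
Step 7: wait(T5) -> count=0 queue=[T4,T5] holders={T1,T2,T3}
Step 8: signal(T3) -> count=0 queue=[T5] holders={T1,T2,T4}
Final holders: {T1,T2,T4} -> T1 in holders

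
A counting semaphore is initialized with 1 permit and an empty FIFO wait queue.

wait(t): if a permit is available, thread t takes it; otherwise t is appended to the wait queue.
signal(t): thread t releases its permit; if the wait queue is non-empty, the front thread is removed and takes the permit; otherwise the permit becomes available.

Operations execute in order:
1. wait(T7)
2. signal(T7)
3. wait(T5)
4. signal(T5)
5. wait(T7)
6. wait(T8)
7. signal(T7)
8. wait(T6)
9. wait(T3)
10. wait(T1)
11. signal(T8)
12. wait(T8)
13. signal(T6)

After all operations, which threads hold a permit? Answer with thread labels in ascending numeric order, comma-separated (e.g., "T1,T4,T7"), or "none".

Step 1: wait(T7) -> count=0 queue=[] holders={T7}
Step 2: signal(T7) -> count=1 queue=[] holders={none}
Step 3: wait(T5) -> count=0 queue=[] holders={T5}
Step 4: signal(T5) -> count=1 queue=[] holders={none}
Step 5: wait(T7) -> count=0 queue=[] holders={T7}
Step 6: wait(T8) -> count=0 queue=[T8] holders={T7}
Step 7: signal(T7) -> count=0 queue=[] holders={T8}
Step 8: wait(T6) -> count=0 queue=[T6] holders={T8}
Step 9: wait(T3) -> count=0 queue=[T6,T3] holders={T8}
Step 10: wait(T1) -> count=0 queue=[T6,T3,T1] holders={T8}
Step 11: signal(T8) -> count=0 queue=[T3,T1] holders={T6}
Step 12: wait(T8) -> count=0 queue=[T3,T1,T8] holders={T6}
Step 13: signal(T6) -> count=0 queue=[T1,T8] holders={T3}
Final holders: T3

Answer: T3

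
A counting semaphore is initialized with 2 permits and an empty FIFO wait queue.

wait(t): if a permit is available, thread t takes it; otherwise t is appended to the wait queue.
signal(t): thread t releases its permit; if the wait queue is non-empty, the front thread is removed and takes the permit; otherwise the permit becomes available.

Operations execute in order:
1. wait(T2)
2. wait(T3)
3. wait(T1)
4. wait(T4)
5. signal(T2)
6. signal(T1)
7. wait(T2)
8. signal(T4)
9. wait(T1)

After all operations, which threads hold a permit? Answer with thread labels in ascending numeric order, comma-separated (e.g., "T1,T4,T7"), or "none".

Answer: T2,T3

Derivation:
Step 1: wait(T2) -> count=1 queue=[] holders={T2}
Step 2: wait(T3) -> count=0 queue=[] holders={T2,T3}
Step 3: wait(T1) -> count=0 queue=[T1] holders={T2,T3}
Step 4: wait(T4) -> count=0 queue=[T1,T4] holders={T2,T3}
Step 5: signal(T2) -> count=0 queue=[T4] holders={T1,T3}
Step 6: signal(T1) -> count=0 queue=[] holders={T3,T4}
Step 7: wait(T2) -> count=0 queue=[T2] holders={T3,T4}
Step 8: signal(T4) -> count=0 queue=[] holders={T2,T3}
Step 9: wait(T1) -> count=0 queue=[T1] holders={T2,T3}
Final holders: T2,T3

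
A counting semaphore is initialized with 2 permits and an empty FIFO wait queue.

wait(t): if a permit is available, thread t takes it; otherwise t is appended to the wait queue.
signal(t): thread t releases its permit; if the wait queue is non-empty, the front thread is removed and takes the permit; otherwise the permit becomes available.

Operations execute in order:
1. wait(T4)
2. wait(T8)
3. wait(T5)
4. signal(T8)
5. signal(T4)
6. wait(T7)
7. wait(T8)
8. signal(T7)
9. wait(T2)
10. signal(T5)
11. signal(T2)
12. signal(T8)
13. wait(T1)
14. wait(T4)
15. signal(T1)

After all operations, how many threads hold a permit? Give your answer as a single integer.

Step 1: wait(T4) -> count=1 queue=[] holders={T4}
Step 2: wait(T8) -> count=0 queue=[] holders={T4,T8}
Step 3: wait(T5) -> count=0 queue=[T5] holders={T4,T8}
Step 4: signal(T8) -> count=0 queue=[] holders={T4,T5}
Step 5: signal(T4) -> count=1 queue=[] holders={T5}
Step 6: wait(T7) -> count=0 queue=[] holders={T5,T7}
Step 7: wait(T8) -> count=0 queue=[T8] holders={T5,T7}
Step 8: signal(T7) -> count=0 queue=[] holders={T5,T8}
Step 9: wait(T2) -> count=0 queue=[T2] holders={T5,T8}
Step 10: signal(T5) -> count=0 queue=[] holders={T2,T8}
Step 11: signal(T2) -> count=1 queue=[] holders={T8}
Step 12: signal(T8) -> count=2 queue=[] holders={none}
Step 13: wait(T1) -> count=1 queue=[] holders={T1}
Step 14: wait(T4) -> count=0 queue=[] holders={T1,T4}
Step 15: signal(T1) -> count=1 queue=[] holders={T4}
Final holders: {T4} -> 1 thread(s)

Answer: 1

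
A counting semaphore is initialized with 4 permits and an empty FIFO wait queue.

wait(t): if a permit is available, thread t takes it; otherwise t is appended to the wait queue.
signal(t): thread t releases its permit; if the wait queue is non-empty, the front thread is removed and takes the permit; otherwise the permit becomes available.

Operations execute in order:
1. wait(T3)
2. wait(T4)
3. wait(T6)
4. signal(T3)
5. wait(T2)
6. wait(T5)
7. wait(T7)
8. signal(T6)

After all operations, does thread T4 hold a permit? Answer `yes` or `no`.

Step 1: wait(T3) -> count=3 queue=[] holders={T3}
Step 2: wait(T4) -> count=2 queue=[] holders={T3,T4}
Step 3: wait(T6) -> count=1 queue=[] holders={T3,T4,T6}
Step 4: signal(T3) -> count=2 queue=[] holders={T4,T6}
Step 5: wait(T2) -> count=1 queue=[] holders={T2,T4,T6}
Step 6: wait(T5) -> count=0 queue=[] holders={T2,T4,T5,T6}
Step 7: wait(T7) -> count=0 queue=[T7] holders={T2,T4,T5,T6}
Step 8: signal(T6) -> count=0 queue=[] holders={T2,T4,T5,T7}
Final holders: {T2,T4,T5,T7} -> T4 in holders

Answer: yes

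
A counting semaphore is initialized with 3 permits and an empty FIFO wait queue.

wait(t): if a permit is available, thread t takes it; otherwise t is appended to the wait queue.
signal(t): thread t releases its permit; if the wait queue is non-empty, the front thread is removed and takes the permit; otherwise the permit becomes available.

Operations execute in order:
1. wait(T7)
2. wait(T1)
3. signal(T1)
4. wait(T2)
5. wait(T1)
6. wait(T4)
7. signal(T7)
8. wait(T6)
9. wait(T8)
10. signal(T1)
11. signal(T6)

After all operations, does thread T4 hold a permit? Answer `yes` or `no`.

Step 1: wait(T7) -> count=2 queue=[] holders={T7}
Step 2: wait(T1) -> count=1 queue=[] holders={T1,T7}
Step 3: signal(T1) -> count=2 queue=[] holders={T7}
Step 4: wait(T2) -> count=1 queue=[] holders={T2,T7}
Step 5: wait(T1) -> count=0 queue=[] holders={T1,T2,T7}
Step 6: wait(T4) -> count=0 queue=[T4] holders={T1,T2,T7}
Step 7: signal(T7) -> count=0 queue=[] holders={T1,T2,T4}
Step 8: wait(T6) -> count=0 queue=[T6] holders={T1,T2,T4}
Step 9: wait(T8) -> count=0 queue=[T6,T8] holders={T1,T2,T4}
Step 10: signal(T1) -> count=0 queue=[T8] holders={T2,T4,T6}
Step 11: signal(T6) -> count=0 queue=[] holders={T2,T4,T8}
Final holders: {T2,T4,T8} -> T4 in holders

Answer: yes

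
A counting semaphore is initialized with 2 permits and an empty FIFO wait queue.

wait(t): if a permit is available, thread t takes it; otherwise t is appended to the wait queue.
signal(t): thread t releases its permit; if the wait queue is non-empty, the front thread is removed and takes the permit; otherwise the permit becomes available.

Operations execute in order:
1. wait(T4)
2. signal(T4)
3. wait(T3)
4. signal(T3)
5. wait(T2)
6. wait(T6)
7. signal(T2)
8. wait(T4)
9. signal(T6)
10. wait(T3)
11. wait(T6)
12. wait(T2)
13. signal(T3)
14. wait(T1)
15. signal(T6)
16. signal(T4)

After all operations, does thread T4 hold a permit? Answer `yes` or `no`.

Answer: no

Derivation:
Step 1: wait(T4) -> count=1 queue=[] holders={T4}
Step 2: signal(T4) -> count=2 queue=[] holders={none}
Step 3: wait(T3) -> count=1 queue=[] holders={T3}
Step 4: signal(T3) -> count=2 queue=[] holders={none}
Step 5: wait(T2) -> count=1 queue=[] holders={T2}
Step 6: wait(T6) -> count=0 queue=[] holders={T2,T6}
Step 7: signal(T2) -> count=1 queue=[] holders={T6}
Step 8: wait(T4) -> count=0 queue=[] holders={T4,T6}
Step 9: signal(T6) -> count=1 queue=[] holders={T4}
Step 10: wait(T3) -> count=0 queue=[] holders={T3,T4}
Step 11: wait(T6) -> count=0 queue=[T6] holders={T3,T4}
Step 12: wait(T2) -> count=0 queue=[T6,T2] holders={T3,T4}
Step 13: signal(T3) -> count=0 queue=[T2] holders={T4,T6}
Step 14: wait(T1) -> count=0 queue=[T2,T1] holders={T4,T6}
Step 15: signal(T6) -> count=0 queue=[T1] holders={T2,T4}
Step 16: signal(T4) -> count=0 queue=[] holders={T1,T2}
Final holders: {T1,T2} -> T4 not in holders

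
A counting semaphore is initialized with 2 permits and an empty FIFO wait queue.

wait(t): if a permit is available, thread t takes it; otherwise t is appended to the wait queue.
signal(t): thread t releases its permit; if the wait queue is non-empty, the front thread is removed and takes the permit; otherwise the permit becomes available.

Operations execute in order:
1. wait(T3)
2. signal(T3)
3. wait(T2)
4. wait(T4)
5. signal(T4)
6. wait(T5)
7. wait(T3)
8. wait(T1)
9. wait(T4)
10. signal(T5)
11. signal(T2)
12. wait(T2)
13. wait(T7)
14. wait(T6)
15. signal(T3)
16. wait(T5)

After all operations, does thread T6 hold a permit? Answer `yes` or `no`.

Step 1: wait(T3) -> count=1 queue=[] holders={T3}
Step 2: signal(T3) -> count=2 queue=[] holders={none}
Step 3: wait(T2) -> count=1 queue=[] holders={T2}
Step 4: wait(T4) -> count=0 queue=[] holders={T2,T4}
Step 5: signal(T4) -> count=1 queue=[] holders={T2}
Step 6: wait(T5) -> count=0 queue=[] holders={T2,T5}
Step 7: wait(T3) -> count=0 queue=[T3] holders={T2,T5}
Step 8: wait(T1) -> count=0 queue=[T3,T1] holders={T2,T5}
Step 9: wait(T4) -> count=0 queue=[T3,T1,T4] holders={T2,T5}
Step 10: signal(T5) -> count=0 queue=[T1,T4] holders={T2,T3}
Step 11: signal(T2) -> count=0 queue=[T4] holders={T1,T3}
Step 12: wait(T2) -> count=0 queue=[T4,T2] holders={T1,T3}
Step 13: wait(T7) -> count=0 queue=[T4,T2,T7] holders={T1,T3}
Step 14: wait(T6) -> count=0 queue=[T4,T2,T7,T6] holders={T1,T3}
Step 15: signal(T3) -> count=0 queue=[T2,T7,T6] holders={T1,T4}
Step 16: wait(T5) -> count=0 queue=[T2,T7,T6,T5] holders={T1,T4}
Final holders: {T1,T4} -> T6 not in holders

Answer: no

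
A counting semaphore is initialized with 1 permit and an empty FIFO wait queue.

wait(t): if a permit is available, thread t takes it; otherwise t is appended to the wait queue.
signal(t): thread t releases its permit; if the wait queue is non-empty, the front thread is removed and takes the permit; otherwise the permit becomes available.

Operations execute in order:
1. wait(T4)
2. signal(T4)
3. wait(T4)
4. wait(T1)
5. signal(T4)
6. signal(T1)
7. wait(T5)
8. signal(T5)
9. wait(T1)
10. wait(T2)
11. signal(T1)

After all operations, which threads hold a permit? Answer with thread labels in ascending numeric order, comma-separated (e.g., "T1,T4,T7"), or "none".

Answer: T2

Derivation:
Step 1: wait(T4) -> count=0 queue=[] holders={T4}
Step 2: signal(T4) -> count=1 queue=[] holders={none}
Step 3: wait(T4) -> count=0 queue=[] holders={T4}
Step 4: wait(T1) -> count=0 queue=[T1] holders={T4}
Step 5: signal(T4) -> count=0 queue=[] holders={T1}
Step 6: signal(T1) -> count=1 queue=[] holders={none}
Step 7: wait(T5) -> count=0 queue=[] holders={T5}
Step 8: signal(T5) -> count=1 queue=[] holders={none}
Step 9: wait(T1) -> count=0 queue=[] holders={T1}
Step 10: wait(T2) -> count=0 queue=[T2] holders={T1}
Step 11: signal(T1) -> count=0 queue=[] holders={T2}
Final holders: T2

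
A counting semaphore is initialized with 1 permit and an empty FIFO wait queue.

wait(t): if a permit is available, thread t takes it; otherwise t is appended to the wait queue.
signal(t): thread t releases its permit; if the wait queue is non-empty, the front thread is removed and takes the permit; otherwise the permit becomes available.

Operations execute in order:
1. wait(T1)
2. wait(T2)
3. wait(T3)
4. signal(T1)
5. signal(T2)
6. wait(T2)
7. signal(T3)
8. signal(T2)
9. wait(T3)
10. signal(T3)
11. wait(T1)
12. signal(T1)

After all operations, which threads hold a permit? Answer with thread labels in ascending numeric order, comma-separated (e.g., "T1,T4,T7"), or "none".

Step 1: wait(T1) -> count=0 queue=[] holders={T1}
Step 2: wait(T2) -> count=0 queue=[T2] holders={T1}
Step 3: wait(T3) -> count=0 queue=[T2,T3] holders={T1}
Step 4: signal(T1) -> count=0 queue=[T3] holders={T2}
Step 5: signal(T2) -> count=0 queue=[] holders={T3}
Step 6: wait(T2) -> count=0 queue=[T2] holders={T3}
Step 7: signal(T3) -> count=0 queue=[] holders={T2}
Step 8: signal(T2) -> count=1 queue=[] holders={none}
Step 9: wait(T3) -> count=0 queue=[] holders={T3}
Step 10: signal(T3) -> count=1 queue=[] holders={none}
Step 11: wait(T1) -> count=0 queue=[] holders={T1}
Step 12: signal(T1) -> count=1 queue=[] holders={none}
Final holders: none

Answer: none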